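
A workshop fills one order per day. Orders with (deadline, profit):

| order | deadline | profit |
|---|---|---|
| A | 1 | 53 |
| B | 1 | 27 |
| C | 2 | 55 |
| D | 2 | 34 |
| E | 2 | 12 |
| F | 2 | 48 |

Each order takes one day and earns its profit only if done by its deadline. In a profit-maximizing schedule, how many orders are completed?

By profit: C(d2,55), A(d1,53), F(d2,48), D(d2,34), B(d1,27), E(d2,12)
C→slot 2; A→slot 1; F skipped; D skipped; B skipped; E skipped.
2 of 6 scheduled.

2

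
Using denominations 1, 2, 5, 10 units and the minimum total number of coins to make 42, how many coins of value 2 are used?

1

Greedy: take as many of the largest coin as possible, then repeat with the remainder.
42 − 4×10→2 − 1×2→0
Count of 2: 1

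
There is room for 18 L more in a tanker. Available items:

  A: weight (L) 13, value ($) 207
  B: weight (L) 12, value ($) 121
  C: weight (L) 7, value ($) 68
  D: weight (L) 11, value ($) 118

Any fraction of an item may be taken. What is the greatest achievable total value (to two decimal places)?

Greedy by value/weight ratio, highest first.
Ratios (sorted): A 15.92, D 10.73, B 10.08, C 9.71
take A (13 @ 207); take 5/11 of D → 53.64. Capacity used 18/18.
Total value = 260.64

260.64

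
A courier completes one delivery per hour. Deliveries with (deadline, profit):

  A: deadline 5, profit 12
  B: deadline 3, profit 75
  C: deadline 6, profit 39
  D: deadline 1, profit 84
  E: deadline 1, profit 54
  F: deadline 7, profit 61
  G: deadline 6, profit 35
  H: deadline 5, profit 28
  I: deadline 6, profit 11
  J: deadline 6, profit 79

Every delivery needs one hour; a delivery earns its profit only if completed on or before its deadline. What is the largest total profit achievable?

Profit order: D=84 J=79 B=75 F=61 E=54 C=39 G=35 H=28 A=12 I=11
Assign: D→slot 1, J→slot 6, B→slot 3, F→slot 7, E skipped, C→slot 5, G→slot 4, H→slot 2, A skipped, I skipped.
Slots: [1:D] [2:H] [3:B] [4:G] [5:C] [6:J] [7:F]
Profit = 84 + 28 + 75 + 35 + 39 + 79 + 61 = 401

401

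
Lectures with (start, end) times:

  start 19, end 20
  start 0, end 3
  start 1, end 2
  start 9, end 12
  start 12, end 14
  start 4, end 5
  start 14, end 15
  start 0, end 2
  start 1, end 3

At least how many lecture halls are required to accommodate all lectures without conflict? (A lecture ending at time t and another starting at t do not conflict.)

4

Count concurrent intervals with a sweep; the peak is the room count.
Events (time:±→running): 0:+→1 0:+→2 1:+→3 1:+→4 … peak 4.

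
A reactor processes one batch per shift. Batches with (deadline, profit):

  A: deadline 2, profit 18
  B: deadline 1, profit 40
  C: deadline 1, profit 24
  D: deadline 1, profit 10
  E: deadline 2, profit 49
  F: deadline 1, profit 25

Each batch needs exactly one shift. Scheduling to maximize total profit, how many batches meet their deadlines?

Sort by profit descending; place each in the latest free slot ≤ its deadline.
Profit order: E=49 B=40 F=25 C=24 A=18 D=10
Assign: E→slot 2, B→slot 1, F skipped, C skipped, A skipped, D skipped.
Slots: [1:B] [2:E]
2 of 6 scheduled.

2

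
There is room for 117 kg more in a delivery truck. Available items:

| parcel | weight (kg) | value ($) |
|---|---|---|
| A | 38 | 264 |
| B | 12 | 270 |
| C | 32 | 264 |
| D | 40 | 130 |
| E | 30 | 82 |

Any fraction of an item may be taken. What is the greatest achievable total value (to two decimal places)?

911.75

Sort by value per unit weight and fill in that order.
Ratios (sorted): B 22.50, C 8.25, A 6.95, D 3.25, E 2.73
take B (12 @ 270); take C (32 @ 264); take A (38 @ 264); take 35/40 of D → 113.75. Capacity used 117/117.
Total value = 911.75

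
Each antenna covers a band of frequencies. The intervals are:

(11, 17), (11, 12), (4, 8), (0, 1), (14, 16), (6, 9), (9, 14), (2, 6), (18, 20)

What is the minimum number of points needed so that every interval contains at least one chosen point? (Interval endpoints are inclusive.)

5

Sorted: [0,1] [2,6] [4,8] [6,9] [11,12] [9,14] [14,16] [11,17] [18,20]
{[0,1]} hit by 1; {[2,6],[4,8],[6,9]} hit by 6; {[11,12],[9,14]} hit by 12; {[14,16],[11,17]} hit by 16; {[18,20]} hit by 20.
Points: 1, 6, 12, 16, 20 (5 total).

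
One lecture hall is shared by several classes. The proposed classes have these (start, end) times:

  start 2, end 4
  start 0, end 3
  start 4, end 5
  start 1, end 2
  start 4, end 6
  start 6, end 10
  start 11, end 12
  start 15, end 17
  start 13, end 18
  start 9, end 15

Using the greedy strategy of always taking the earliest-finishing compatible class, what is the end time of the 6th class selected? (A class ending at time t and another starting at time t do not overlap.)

17

Sort by end time and greedily take each interval whose start is ≥ the last chosen end.
Sorted by end: (1,2)  (0,3)  (2,4)  (4,5)  (4,6)  (6,10)  (11,12)  (9,15)  (15,17)  (13,18)
take (1,2); take (2,4); take (4,5); take (6,10); take (11,12); take (15,17).
Selected: (1,2) (2,4) (4,5) (6,10) (11,12) (15,17)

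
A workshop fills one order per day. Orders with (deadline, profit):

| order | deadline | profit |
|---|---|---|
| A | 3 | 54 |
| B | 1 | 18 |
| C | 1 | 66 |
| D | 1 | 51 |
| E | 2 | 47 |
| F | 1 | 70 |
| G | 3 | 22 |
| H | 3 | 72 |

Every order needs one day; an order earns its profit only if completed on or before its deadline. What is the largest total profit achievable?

Sort by profit descending; place each in the latest free slot ≤ its deadline.
By profit: H(d3,72), F(d1,70), C(d1,66), A(d3,54), D(d1,51), E(d2,47), G(d3,22), B(d1,18)
H→slot 3; F→slot 1; C skipped; A→slot 2; D skipped; E skipped; G skipped; B skipped.
Profit = 70 + 54 + 72 = 196

196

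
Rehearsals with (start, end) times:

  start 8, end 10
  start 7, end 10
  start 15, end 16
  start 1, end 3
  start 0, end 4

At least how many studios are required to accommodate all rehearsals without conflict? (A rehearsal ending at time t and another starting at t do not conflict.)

2

The answer is the maximum number of intervals overlapping at any instant.
starts: [0, 1, 7, 8, 15]
ends:   [3, 4, 10, 10, 16]
s0→1 s1→2  — peak 2.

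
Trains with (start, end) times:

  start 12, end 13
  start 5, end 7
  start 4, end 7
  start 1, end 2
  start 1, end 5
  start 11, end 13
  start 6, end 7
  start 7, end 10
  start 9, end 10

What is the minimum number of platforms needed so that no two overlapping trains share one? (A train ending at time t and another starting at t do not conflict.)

Events (time:±→running): 1:+→1 1:+→2 2:-→1 4:+→2 5:-→1 5:+→2 6:+→3 … peak 3.

3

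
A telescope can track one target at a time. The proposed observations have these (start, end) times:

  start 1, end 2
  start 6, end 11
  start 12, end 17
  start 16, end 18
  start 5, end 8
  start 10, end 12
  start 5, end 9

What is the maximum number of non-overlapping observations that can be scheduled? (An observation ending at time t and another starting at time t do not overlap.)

4

Sort by end time and greedily take each interval whose start is ≥ the last chosen end.
By end time: (1,2), (5,8), (5,9), (6,11), (10,12), (12,17), (16,18).
Pick (1,2); next start ≥ 2 → (5,8); next start ≥ 8 → (10,12); next start ≥ 12 → (12,17).
Selected 4 observations.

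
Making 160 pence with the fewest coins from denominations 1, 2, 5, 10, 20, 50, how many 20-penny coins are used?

0

160 = 3×50 + 1×10
Count of 20: 0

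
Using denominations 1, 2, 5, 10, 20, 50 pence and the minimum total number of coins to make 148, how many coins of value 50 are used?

2

Greedy: take as many of the largest coin as possible, then repeat with the remainder.
148 − 2×50→48 − 2×20→8 − 1×5→3 − 1×2→1 − 1×1→0
Count of 50: 2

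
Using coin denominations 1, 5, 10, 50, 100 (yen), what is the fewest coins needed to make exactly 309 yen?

8

309 − 3×100→9 − 1×5→4 − 4×1→0
Total coins = 3 + 1 + 4 = 8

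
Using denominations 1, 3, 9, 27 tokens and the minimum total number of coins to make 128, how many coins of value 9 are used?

Use the largest denomination that fits, subtract, and repeat.
128 − 4×27→20 − 2×9→2 − 2×1→0
Count of 9: 2

2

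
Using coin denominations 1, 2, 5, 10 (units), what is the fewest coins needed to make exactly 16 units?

3

Greedy: take as many of the largest coin as possible, then repeat with the remainder.
16 = 1×10 + 1×5 + 1×1
Total coins = 1 + 1 + 1 = 3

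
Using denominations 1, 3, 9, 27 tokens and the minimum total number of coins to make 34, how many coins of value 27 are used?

1

34 − 1×27→7 − 2×3→1 − 1×1→0
Count of 27: 1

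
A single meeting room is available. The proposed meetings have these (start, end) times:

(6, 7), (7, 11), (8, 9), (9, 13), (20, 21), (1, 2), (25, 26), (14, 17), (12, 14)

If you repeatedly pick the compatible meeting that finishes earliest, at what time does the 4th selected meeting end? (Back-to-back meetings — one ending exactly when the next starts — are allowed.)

13

Order by finish time; keep every interval that doesn't clash with the previous kept one.
Sorted by end: (1,2)  (6,7)  (8,9)  (7,11)  (9,13)  (12,14)  (14,17)  (20,21)  (25,26)
take (1,2); take (6,7); take (8,9); take (9,13); skip (12,14); take (14,17); take (20,21); take (25,26).
Selected: (1,2) (6,7) (8,9) (9,13) (14,17) (20,21) (25,26)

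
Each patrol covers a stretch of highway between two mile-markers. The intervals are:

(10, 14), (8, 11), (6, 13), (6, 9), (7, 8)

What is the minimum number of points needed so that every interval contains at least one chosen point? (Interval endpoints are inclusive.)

By right end: [7,8]  [6,9]  [8,11]  [6,13]  [10,14]
[7,8] uncovered → point at 8; [10,14] uncovered → point at 14.
Points: 8, 14 (2 total).

2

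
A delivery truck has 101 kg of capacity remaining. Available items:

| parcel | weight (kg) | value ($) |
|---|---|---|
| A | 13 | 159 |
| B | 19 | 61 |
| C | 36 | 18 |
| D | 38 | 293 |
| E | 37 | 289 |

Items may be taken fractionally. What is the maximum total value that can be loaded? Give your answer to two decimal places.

Order: A (159/13=12.23) > E (289/37=7.81) > D (293/38=7.71) > B (61/19=3.21) > C (18/36=0.50)
Fill: take A (13 @ 159) → take E (37 @ 289) → take D (38 @ 293) → take 13/19 of B → 41.74; 101/101 used.
Total value = 782.74

782.74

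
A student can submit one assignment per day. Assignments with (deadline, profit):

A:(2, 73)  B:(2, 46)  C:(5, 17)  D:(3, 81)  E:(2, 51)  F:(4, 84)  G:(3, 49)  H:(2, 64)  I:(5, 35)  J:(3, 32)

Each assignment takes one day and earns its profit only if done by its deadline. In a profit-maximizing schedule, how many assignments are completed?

5

By profit: F(d4,84), D(d3,81), A(d2,73), H(d2,64), E(d2,51), G(d3,49), B(d2,46), I(d5,35), J(d3,32), C(d5,17)
F→slot 4; D→slot 3; A→slot 2; H→slot 1; E skipped; G skipped; B skipped; I→slot 5; J skipped; C skipped.
5 of 10 scheduled.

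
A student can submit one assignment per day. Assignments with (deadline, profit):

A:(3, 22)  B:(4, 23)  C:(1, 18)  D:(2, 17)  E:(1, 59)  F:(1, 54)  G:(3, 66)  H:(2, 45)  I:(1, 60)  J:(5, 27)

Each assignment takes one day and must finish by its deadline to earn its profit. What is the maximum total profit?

Profit order: G=66 I=60 E=59 F=54 H=45 J=27 B=23 A=22 C=18 D=17
Assign: G→slot 3, I→slot 1, E skipped, F skipped, H→slot 2, J→slot 5, B→slot 4, A skipped, C skipped, D skipped.
Slots: [1:I] [2:H] [3:G] [4:B] [5:J]
Profit = 60 + 45 + 66 + 23 + 27 = 221

221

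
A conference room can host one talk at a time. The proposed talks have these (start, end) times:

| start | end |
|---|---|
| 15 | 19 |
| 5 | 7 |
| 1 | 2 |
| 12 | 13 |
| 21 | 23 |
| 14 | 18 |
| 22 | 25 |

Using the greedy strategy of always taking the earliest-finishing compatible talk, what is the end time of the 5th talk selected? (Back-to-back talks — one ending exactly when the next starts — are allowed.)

By end time: (1,2), (5,7), (12,13), (14,18), (15,19), (21,23), (22,25).
Pick (1,2); next start ≥ 2 → (5,7); next start ≥ 7 → (12,13); next start ≥ 13 → (14,18); next start ≥ 18 → (21,23).
Selected: (1,2) (5,7) (12,13) (14,18) (21,23)

23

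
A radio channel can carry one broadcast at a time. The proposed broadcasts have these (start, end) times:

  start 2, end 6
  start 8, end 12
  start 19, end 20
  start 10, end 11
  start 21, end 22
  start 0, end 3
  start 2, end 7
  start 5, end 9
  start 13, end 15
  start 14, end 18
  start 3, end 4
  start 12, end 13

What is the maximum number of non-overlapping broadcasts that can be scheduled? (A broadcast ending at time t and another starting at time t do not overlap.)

Sorted by end: (0,3)  (3,4)  (2,6)  (2,7)  (5,9)  (10,11)  (8,12)  (12,13)  (13,15)  (14,18)  (19,20)  (21,22)
take (0,3); take (3,4); take (5,9); take (10,11); take (12,13); take (13,15); skip (14,18); take (19,20); take (21,22).
Selected 8 broadcasts.

8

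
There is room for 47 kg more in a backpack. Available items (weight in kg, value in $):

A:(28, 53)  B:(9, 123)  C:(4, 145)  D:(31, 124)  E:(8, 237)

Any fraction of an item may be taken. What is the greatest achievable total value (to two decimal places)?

Sort by value per unit weight and fill in that order.
Ratios (sorted): C 36.25, E 29.62, B 13.67, D 4.00, A 1.89
take C (4 @ 145); take E (8 @ 237); take B (9 @ 123); take 26/31 of D → 104.00. Capacity used 47/47.
Total value = 609.00

609.00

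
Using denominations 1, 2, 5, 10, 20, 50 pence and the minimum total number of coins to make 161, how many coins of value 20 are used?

161 − 3×50→11 − 1×10→1 − 1×1→0
Count of 20: 0

0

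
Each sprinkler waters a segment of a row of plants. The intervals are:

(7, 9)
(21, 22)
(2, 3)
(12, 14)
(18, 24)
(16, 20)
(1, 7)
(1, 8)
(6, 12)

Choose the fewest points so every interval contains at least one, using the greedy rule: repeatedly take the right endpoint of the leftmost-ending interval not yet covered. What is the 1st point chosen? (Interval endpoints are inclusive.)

Sort by right endpoint; whenever an interval is uncovered, place a point at its right end.
Sorted: [2,3] [1,7] [1,8] [7,9] [6,12] [12,14] [16,20] [21,22] [18,24]
{[2,3],[1,7],[1,8]} hit by 3; {[7,9],[6,12]} hit by 9; {[12,14]} hit by 14; {[16,20]} hit by 20; {[21,22],[18,24]} hit by 22.
Points: 3, 9, 14, 20, 22 (5 total).

3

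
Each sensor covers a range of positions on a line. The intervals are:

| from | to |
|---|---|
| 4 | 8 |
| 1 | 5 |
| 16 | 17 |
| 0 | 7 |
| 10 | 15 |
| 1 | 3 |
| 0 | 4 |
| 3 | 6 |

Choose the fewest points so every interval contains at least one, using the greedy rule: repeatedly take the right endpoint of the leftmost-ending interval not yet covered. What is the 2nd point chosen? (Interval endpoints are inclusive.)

Sorted: [1,3] [0,4] [1,5] [3,6] [0,7] [4,8] [10,15] [16,17]
{[1,3],[0,4],[1,5],[3,6],[0,7]} hit by 3; {[4,8]} hit by 8; {[10,15]} hit by 15; {[16,17]} hit by 17.
Points: 3, 8, 15, 17 (4 total).

8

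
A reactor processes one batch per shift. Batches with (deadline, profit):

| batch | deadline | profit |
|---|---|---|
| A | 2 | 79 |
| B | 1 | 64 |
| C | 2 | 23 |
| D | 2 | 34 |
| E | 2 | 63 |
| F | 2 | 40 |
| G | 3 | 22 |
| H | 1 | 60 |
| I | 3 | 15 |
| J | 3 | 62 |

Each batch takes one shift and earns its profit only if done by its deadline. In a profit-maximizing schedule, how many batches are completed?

Sort by profit descending; place each in the latest free slot ≤ its deadline.
Profit order: A=79 B=64 E=63 J=62 H=60 F=40 D=34 C=23 G=22 I=15
Assign: A→slot 2, B→slot 1, E skipped, J→slot 3, H skipped, F skipped, D skipped, C skipped, G skipped, I skipped.
Slots: [1:B] [2:A] [3:J]
3 of 10 scheduled.

3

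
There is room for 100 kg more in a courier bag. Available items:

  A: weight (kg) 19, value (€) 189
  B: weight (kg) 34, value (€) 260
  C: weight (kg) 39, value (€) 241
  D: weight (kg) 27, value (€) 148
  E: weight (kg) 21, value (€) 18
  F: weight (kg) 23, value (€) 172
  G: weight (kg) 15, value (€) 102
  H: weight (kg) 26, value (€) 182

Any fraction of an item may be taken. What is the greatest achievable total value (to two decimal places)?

789.00

Greedy by value/weight ratio, highest first.
Order: A (189/19=9.95) > B (260/34=7.65) > F (172/23=7.48) > H (182/26=7.00) > G (102/15=6.80) > C (241/39=6.18) > D (148/27=5.48) > E (18/21=0.86)
Fill: take A (19 @ 189) → take B (34 @ 260) → take F (23 @ 172) → take 24/26 of H → 168.00; 100/100 used.
Total value = 789.00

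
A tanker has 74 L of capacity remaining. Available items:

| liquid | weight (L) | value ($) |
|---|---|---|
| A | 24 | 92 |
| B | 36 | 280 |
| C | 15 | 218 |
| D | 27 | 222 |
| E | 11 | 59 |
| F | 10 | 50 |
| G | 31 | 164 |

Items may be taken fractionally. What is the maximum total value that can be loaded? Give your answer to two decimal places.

688.89

Ratios (sorted): C 14.53, D 8.22, B 7.78, E 5.36, G 5.29, F 5.00, A 3.83
take C (15 @ 218); take D (27 @ 222); take 32/36 of B → 248.89. Capacity used 74/74.
Total value = 688.89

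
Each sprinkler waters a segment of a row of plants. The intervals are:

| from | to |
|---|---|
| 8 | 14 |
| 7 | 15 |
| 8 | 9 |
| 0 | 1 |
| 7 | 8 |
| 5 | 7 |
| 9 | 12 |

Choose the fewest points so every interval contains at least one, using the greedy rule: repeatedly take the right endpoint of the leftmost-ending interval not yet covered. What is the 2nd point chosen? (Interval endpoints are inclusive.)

7

Sort by right endpoint; whenever an interval is uncovered, place a point at its right end.
By right end: [0,1]  [5,7]  [7,8]  [8,9]  [9,12]  [8,14]  [7,15]
[0,1] uncovered → point at 1; [5,7] uncovered → point at 7; [8,9] uncovered → point at 9.
Points: 1, 7, 9 (3 total).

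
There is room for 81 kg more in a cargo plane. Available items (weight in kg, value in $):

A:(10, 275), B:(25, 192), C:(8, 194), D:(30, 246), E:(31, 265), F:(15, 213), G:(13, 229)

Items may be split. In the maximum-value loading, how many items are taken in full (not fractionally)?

5

Greedy by value/weight ratio, highest first.
Ratios (sorted): A 27.50, C 24.25, G 17.62, F 14.20, E 8.55, D 8.20, B 7.68
take A (10 @ 275); take C (8 @ 194); take G (13 @ 229); take F (15 @ 213); take E (31 @ 265); take 4/30 of D → 32.80. Capacity used 81/81.
5 item(s) taken whole; one partial (take 4/30 of D).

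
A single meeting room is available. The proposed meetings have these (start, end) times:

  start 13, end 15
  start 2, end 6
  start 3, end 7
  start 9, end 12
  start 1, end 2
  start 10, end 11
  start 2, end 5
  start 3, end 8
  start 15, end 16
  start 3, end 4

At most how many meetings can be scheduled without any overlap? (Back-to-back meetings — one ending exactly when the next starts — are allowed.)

Greedy by earliest finish: after sorting by end time, pick each interval compatible with the last pick.
Sorted by end: (1,2)  (3,4)  (2,5)  (2,6)  (3,7)  (3,8)  (10,11)  (9,12)  (13,15)  (15,16)
take (1,2); take (3,4); take (10,11); take (13,15); take (15,16).
Selected 5 meetings.

5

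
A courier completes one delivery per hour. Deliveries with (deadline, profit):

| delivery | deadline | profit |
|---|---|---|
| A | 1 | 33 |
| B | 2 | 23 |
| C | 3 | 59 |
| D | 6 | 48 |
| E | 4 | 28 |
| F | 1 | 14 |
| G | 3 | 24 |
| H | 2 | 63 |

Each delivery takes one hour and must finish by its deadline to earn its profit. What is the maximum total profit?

231

Take jobs in profit order; each goes to the latest open slot no later than its deadline.
Profit order: H=63 C=59 D=48 A=33 E=28 G=24 B=23 F=14
Assign: H→slot 2, C→slot 3, D→slot 6, A→slot 1, E→slot 4, G skipped, B skipped, F skipped.
Slots: [1:A] [2:H] [3:C] [4:E] [6:D]
Profit = 33 + 63 + 59 + 28 + 48 = 231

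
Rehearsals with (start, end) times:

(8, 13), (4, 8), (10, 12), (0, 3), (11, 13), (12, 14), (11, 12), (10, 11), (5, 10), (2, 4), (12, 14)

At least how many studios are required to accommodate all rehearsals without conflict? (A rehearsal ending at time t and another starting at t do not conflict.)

Count concurrent intervals with a sweep; the peak is the room count.
Events (time:±→running): 0:+→1 2:+→2 3:-→1 4:-→0 4:+→1 5:+→2 8:-→1 8:+→2 10:-→1 10:+→2 10:+→3 11:-→2 11:+→3 11:+→4 … peak 4.

4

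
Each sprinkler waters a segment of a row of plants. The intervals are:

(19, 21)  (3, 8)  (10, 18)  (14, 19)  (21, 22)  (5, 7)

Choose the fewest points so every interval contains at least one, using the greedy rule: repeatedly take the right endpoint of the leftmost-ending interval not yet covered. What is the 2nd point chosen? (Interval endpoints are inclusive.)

18

Sorted: [5,7] [3,8] [10,18] [14,19] [19,21] [21,22]
{[5,7],[3,8]} hit by 7; {[10,18],[14,19]} hit by 18; {[19,21],[21,22]} hit by 21.
Points: 7, 18, 21 (3 total).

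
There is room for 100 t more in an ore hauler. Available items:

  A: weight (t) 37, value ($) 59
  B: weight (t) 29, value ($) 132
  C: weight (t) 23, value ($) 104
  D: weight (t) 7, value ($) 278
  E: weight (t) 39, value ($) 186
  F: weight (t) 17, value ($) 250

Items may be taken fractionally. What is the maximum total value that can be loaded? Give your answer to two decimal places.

Sort by value per unit weight and fill in that order.
Ratios (sorted): D 39.71, F 14.71, E 4.77, B 4.55, C 4.52, A 1.59
take D (7 @ 278); take F (17 @ 250); take E (39 @ 186); take B (29 @ 132); take 8/23 of C → 36.17. Capacity used 100/100.
Total value = 882.17

882.17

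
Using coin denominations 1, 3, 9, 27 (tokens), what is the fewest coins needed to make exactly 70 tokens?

Use the largest denomination that fits, subtract, and repeat.
70 = 2×27 + 1×9 + 2×3 + 1×1
Total coins = 2 + 1 + 2 + 1 = 6

6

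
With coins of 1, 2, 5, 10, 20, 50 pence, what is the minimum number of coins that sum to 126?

126 − 2×50→26 − 1×20→6 − 1×5→1 − 1×1→0
Total coins = 2 + 1 + 1 + 1 = 5

5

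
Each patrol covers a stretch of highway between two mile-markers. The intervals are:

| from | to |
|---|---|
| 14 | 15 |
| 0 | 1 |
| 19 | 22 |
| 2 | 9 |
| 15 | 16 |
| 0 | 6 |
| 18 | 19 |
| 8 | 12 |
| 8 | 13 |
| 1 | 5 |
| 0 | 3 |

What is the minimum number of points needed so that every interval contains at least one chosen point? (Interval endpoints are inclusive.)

By right end: [0,1]  [0,3]  [1,5]  [0,6]  [2,9]  [8,12]  [8,13]  [14,15]  [15,16]  [18,19]  [19,22]
[0,1] uncovered → point at 1; [2,9] uncovered → point at 9; [14,15] uncovered → point at 15; [18,19] uncovered → point at 19.
Points: 1, 9, 15, 19 (4 total).

4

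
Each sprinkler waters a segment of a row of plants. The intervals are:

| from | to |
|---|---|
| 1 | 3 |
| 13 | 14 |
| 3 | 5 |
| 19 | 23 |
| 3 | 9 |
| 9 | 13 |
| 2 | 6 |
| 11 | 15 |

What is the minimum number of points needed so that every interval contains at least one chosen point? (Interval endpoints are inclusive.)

3

By right end: [1,3]  [3,5]  [2,6]  [3,9]  [9,13]  [13,14]  [11,15]  [19,23]
[1,3] uncovered → point at 3; [9,13] uncovered → point at 13; [19,23] uncovered → point at 23.
Points: 3, 13, 23 (3 total).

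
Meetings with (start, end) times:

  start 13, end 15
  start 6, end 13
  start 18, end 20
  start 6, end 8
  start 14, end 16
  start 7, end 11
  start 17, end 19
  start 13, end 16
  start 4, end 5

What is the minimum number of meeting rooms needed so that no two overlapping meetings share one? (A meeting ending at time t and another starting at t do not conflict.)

starts: [4, 6, 6, 7, 13, 13, 14, 17, 18]
ends:   [5, 8, 11, 13, 15, 16, 16, 19, 20]
s4→1 e5→0 s6→1 s6→2 s7→3  — peak 3.

3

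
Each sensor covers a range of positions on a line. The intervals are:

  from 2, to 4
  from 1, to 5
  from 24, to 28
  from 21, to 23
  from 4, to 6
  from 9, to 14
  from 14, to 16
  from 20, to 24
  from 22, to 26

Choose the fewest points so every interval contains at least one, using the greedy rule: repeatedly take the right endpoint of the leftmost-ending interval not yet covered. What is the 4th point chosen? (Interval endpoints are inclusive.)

28

By right end: [2,4]  [1,5]  [4,6]  [9,14]  [14,16]  [21,23]  [20,24]  [22,26]  [24,28]
[2,4] uncovered → point at 4; [9,14] uncovered → point at 14; [21,23] uncovered → point at 23; [24,28] uncovered → point at 28.
Points: 4, 14, 23, 28 (4 total).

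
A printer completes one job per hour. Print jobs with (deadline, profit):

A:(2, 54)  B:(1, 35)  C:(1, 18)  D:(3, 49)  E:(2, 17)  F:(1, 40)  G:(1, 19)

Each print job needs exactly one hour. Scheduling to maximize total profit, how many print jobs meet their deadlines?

Take jobs in profit order; each goes to the latest open slot no later than its deadline.
By profit: A(d2,54), D(d3,49), F(d1,40), B(d1,35), G(d1,19), C(d1,18), E(d2,17)
A→slot 2; D→slot 3; F→slot 1; B skipped; G skipped; C skipped; E skipped.
3 of 7 scheduled.

3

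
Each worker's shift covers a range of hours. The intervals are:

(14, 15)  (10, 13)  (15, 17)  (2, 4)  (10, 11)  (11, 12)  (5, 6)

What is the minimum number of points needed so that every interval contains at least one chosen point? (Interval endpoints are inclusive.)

Process intervals by earliest right end; each time one isn't hit yet, stab at its right endpoint.
Sorted: [2,4] [5,6] [10,11] [11,12] [10,13] [14,15] [15,17]
{[2,4]} hit by 4; {[5,6]} hit by 6; {[10,11],[11,12],[10,13]} hit by 11; {[14,15],[15,17]} hit by 15.
Points: 4, 6, 11, 15 (4 total).

4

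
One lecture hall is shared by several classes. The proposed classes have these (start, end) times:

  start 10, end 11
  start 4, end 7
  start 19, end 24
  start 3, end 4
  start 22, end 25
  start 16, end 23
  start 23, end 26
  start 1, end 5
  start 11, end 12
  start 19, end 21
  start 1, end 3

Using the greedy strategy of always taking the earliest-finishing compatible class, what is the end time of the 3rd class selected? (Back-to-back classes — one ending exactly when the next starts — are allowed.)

7

Sorted by end: (1,3)  (3,4)  (1,5)  (4,7)  (10,11)  (11,12)  (19,21)  (16,23)  (19,24)  (22,25)  (23,26)
take (1,3); take (3,4); take (4,7); take (10,11); take (11,12); take (19,21); skip (16,23); take (22,25).
Selected: (1,3) (3,4) (4,7) (10,11) (11,12) (19,21) (22,25)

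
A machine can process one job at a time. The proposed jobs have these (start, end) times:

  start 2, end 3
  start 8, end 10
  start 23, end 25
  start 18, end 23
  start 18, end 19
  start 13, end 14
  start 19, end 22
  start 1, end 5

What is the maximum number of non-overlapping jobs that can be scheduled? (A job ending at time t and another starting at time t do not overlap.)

Greedy by earliest finish: after sorting by end time, pick each interval compatible with the last pick.
By end time: (2,3), (1,5), (8,10), (13,14), (18,19), (19,22), (18,23), (23,25).
Pick (2,3); next start ≥ 3 → (8,10); next start ≥ 10 → (13,14); next start ≥ 14 → (18,19); next start ≥ 19 → (19,22); next start ≥ 22 → (23,25).
Selected 6 jobs.

6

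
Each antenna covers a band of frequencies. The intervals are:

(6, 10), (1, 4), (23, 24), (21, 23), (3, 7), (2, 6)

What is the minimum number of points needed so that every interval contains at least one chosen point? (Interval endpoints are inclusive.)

3

Process intervals by earliest right end; each time one isn't hit yet, stab at its right endpoint.
Sorted: [1,4] [2,6] [3,7] [6,10] [21,23] [23,24]
{[1,4],[2,6],[3,7]} hit by 4; {[6,10]} hit by 10; {[21,23],[23,24]} hit by 23.
Points: 4, 10, 23 (3 total).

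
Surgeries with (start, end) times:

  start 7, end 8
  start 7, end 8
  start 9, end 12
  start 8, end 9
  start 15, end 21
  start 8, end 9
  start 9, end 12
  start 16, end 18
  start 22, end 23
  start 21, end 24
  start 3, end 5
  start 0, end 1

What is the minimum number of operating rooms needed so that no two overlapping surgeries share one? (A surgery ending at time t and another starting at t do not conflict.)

Count concurrent intervals with a sweep; the peak is the room count.
Events (time:±→running): 0:+→1 1:-→0 3:+→1 5:-→0 7:+→1 7:+→2 … peak 2.

2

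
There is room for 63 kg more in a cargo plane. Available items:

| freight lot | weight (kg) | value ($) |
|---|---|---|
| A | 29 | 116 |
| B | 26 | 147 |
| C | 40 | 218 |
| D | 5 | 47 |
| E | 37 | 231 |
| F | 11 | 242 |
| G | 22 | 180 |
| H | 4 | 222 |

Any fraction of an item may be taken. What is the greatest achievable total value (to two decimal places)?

Greedy by value/weight ratio, highest first.
Order: H (222/4=55.50) > F (242/11=22.00) > D (47/5=9.40) > G (180/22=8.18) > E (231/37=6.24) > B (147/26=5.65) > C (218/40=5.45) > A (116/29=4.00)
Fill: take H (4 @ 222) → take F (11 @ 242) → take D (5 @ 47) → take G (22 @ 180) → take 21/37 of E → 131.11; 63/63 used.
Total value = 822.11

822.11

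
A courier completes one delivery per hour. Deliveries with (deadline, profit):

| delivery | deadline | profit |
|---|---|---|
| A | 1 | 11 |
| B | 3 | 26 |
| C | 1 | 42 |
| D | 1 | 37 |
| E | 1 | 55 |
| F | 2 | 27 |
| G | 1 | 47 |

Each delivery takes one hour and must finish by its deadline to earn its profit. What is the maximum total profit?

Sort by profit descending; place each in the latest free slot ≤ its deadline.
By profit: E(d1,55), G(d1,47), C(d1,42), D(d1,37), F(d2,27), B(d3,26), A(d1,11)
E→slot 1; G skipped; C skipped; D skipped; F→slot 2; B→slot 3; A skipped.
Profit = 55 + 27 + 26 = 108

108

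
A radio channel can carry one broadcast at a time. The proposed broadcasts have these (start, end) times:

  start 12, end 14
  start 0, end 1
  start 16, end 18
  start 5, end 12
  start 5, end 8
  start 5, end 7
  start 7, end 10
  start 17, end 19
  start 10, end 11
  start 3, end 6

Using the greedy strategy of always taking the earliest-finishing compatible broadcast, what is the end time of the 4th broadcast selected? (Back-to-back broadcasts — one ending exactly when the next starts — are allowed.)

11

Order by finish time; keep every interval that doesn't clash with the previous kept one.
By end time: (0,1), (3,6), (5,7), (5,8), (7,10), (10,11), (5,12), (12,14), (16,18), (17,19).
Pick (0,1); next start ≥ 1 → (3,6); next start ≥ 6 → (7,10); next start ≥ 10 → (10,11); next start ≥ 11 → (12,14); next start ≥ 14 → (16,18).
Selected: (0,1) (3,6) (7,10) (10,11) (12,14) (16,18)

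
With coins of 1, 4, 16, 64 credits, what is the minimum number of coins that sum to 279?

Use the largest denomination that fits, subtract, and repeat.
279 = 4×64 + 1×16 + 1×4 + 3×1
Total coins = 4 + 1 + 1 + 3 = 9

9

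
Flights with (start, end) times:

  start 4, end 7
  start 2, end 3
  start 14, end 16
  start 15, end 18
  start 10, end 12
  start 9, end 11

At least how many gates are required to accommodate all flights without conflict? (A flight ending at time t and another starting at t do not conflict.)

The answer is the maximum number of intervals overlapping at any instant.
starts: [2, 4, 9, 10, 14, 15]
ends:   [3, 7, 11, 12, 16, 18]
s2→1 e3→0 s4→1 e7→0 s9→1 s10→2  — peak 2.

2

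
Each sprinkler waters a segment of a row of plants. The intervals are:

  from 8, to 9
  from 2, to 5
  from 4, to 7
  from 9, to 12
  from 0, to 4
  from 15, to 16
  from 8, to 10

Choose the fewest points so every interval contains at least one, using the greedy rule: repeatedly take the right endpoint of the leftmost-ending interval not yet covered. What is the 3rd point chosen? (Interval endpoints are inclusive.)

Sorted: [0,4] [2,5] [4,7] [8,9] [8,10] [9,12] [15,16]
{[0,4],[2,5],[4,7]} hit by 4; {[8,9],[8,10],[9,12]} hit by 9; {[15,16]} hit by 16.
Points: 4, 9, 16 (3 total).

16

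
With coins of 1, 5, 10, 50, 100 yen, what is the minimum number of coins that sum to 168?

7

168 = 1×100 + 1×50 + 1×10 + 1×5 + 3×1
Total coins = 1 + 1 + 1 + 1 + 3 = 7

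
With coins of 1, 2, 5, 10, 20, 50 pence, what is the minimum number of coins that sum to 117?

Greedy: take as many of the largest coin as possible, then repeat with the remainder.
117 − 2×50→17 − 1×10→7 − 1×5→2 − 1×2→0
Total coins = 2 + 1 + 1 + 1 = 5

5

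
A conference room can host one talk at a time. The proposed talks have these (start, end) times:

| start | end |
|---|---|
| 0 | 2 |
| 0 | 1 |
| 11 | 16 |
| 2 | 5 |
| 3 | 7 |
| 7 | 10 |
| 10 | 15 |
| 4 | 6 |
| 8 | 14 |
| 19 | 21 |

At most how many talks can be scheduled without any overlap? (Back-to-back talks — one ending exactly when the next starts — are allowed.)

Sorted by end: (0,1)  (0,2)  (2,5)  (4,6)  (3,7)  (7,10)  (8,14)  (10,15)  (11,16)  (19,21)
take (0,1); skip (0,2); take (2,5); skip (4,6); take (7,10); skip (8,14); take (10,15); take (19,21).
Selected 5 talks.

5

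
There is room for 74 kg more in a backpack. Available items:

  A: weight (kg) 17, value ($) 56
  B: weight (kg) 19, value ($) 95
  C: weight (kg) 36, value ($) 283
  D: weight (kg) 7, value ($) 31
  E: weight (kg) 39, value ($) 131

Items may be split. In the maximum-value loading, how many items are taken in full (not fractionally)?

Sort by value per unit weight and fill in that order.
Ratios (sorted): C 7.86, B 5.00, D 4.43, E 3.36, A 3.29
take C (36 @ 283); take B (19 @ 95); take D (7 @ 31); take 12/39 of E → 40.31. Capacity used 74/74.
3 item(s) taken whole; one partial (take 12/39 of E).

3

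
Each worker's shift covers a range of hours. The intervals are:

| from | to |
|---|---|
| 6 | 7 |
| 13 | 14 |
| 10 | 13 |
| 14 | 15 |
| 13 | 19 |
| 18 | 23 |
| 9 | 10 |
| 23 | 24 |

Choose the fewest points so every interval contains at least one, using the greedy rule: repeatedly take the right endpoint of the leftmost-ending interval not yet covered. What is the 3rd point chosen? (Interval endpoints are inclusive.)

Process intervals by earliest right end; each time one isn't hit yet, stab at its right endpoint.
By right end: [6,7]  [9,10]  [10,13]  [13,14]  [14,15]  [13,19]  [18,23]  [23,24]
[6,7] uncovered → point at 7; [9,10] uncovered → point at 10; [13,14] uncovered → point at 14; [18,23] uncovered → point at 23.
Points: 7, 10, 14, 23 (4 total).

14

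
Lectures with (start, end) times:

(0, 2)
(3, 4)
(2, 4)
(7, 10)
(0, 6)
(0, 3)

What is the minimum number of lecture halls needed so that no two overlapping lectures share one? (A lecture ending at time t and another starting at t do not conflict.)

3

starts: [0, 0, 0, 2, 3, 7]
ends:   [2, 3, 4, 4, 6, 10]
s0→1 s0→2 s0→3  — peak 3.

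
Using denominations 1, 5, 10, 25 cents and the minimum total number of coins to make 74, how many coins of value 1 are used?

4

Greedy: take as many of the largest coin as possible, then repeat with the remainder.
74 = 2×25 + 2×10 + 4×1
Count of 1: 4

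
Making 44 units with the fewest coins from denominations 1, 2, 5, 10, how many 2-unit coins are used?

44 − 4×10→4 − 2×2→0
Count of 2: 2

2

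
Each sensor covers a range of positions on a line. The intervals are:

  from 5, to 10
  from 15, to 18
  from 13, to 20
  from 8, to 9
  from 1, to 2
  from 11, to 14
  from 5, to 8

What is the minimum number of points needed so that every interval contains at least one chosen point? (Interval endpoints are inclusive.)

Process intervals by earliest right end; each time one isn't hit yet, stab at its right endpoint.
By right end: [1,2]  [5,8]  [8,9]  [5,10]  [11,14]  [15,18]  [13,20]
[1,2] uncovered → point at 2; [5,8] uncovered → point at 8; [11,14] uncovered → point at 14; [15,18] uncovered → point at 18.
Points: 2, 8, 14, 18 (4 total).

4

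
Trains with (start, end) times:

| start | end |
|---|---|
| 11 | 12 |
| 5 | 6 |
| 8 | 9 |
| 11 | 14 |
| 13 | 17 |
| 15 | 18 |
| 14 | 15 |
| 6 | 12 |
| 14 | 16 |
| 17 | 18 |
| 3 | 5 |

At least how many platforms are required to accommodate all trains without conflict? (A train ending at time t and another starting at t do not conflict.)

3

Count concurrent intervals with a sweep; the peak is the room count.
starts: [3, 5, 6, 8, 11, 11, 13, 14, 14, 15, 17]
ends:   [5, 6, 9, 12, 12, 14, 15, 16, 17, 18, 18]
s3→1 e5→0 s5→1 e6→0 s6→1 s8→2 e9→1 s11→2 s11→3  — peak 3.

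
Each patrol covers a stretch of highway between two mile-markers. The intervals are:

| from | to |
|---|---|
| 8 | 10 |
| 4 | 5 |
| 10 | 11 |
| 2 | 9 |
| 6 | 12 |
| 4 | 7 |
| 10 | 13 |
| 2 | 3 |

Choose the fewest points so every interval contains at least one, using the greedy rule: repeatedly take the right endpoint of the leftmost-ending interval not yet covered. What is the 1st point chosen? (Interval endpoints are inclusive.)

Sorted: [2,3] [4,5] [4,7] [2,9] [8,10] [10,11] [6,12] [10,13]
{[2,3]} hit by 3; {[4,5],[4,7],[2,9]} hit by 5; {[8,10],[10,11],[6,12],[10,13]} hit by 10.
Points: 3, 5, 10 (3 total).

3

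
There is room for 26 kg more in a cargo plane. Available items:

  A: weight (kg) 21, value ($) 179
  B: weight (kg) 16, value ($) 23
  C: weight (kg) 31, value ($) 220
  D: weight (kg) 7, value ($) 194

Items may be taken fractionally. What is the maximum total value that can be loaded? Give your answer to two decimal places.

355.95

Sort by value per unit weight and fill in that order.
Order: D (194/7=27.71) > A (179/21=8.52) > C (220/31=7.10) > B (23/16=1.44)
Fill: take D (7 @ 194) → take 19/21 of A → 161.95; 26/26 used.
Total value = 355.95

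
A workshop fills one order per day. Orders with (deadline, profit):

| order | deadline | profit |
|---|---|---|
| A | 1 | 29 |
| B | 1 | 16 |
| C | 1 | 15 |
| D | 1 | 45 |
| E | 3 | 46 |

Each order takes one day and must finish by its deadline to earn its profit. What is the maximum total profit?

By profit: E(d3,46), D(d1,45), A(d1,29), B(d1,16), C(d1,15)
E→slot 3; D→slot 1; A skipped; B skipped; C skipped.
Profit = 45 + 46 = 91

91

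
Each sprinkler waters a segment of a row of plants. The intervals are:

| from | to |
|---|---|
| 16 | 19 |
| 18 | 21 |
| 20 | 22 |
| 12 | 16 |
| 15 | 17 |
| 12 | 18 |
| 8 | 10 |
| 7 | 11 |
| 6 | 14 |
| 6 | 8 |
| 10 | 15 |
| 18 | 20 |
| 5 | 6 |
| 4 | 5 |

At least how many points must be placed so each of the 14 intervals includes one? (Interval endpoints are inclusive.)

5

By right end: [4,5]  [5,6]  [6,8]  [8,10]  [7,11]  [6,14]  [10,15]  [12,16]  [15,17]  [12,18]  [16,19]  [18,20]  [18,21]  [20,22]
[4,5] uncovered → point at 5; [6,8] uncovered → point at 8; [10,15] uncovered → point at 15; [16,19] uncovered → point at 19; [20,22] uncovered → point at 22.
Points: 5, 8, 15, 19, 22 (5 total).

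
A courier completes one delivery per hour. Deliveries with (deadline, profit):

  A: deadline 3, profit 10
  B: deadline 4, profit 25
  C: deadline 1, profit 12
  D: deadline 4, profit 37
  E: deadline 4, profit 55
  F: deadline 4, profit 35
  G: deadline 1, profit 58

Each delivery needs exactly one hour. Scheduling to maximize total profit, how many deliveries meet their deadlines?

Take jobs in profit order; each goes to the latest open slot no later than its deadline.
By profit: G(d1,58), E(d4,55), D(d4,37), F(d4,35), B(d4,25), C(d1,12), A(d3,10)
G→slot 1; E→slot 4; D→slot 3; F→slot 2; B skipped; C skipped; A skipped.
4 of 7 scheduled.

4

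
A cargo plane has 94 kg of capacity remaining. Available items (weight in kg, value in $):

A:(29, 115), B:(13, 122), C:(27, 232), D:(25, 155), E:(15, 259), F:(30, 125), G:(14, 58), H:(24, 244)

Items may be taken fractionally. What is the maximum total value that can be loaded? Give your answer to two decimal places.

Sort by value per unit weight and fill in that order.
Ratios (sorted): E 17.27, H 10.17, B 9.38, C 8.59, D 6.20, F 4.17, G 4.14, A 3.97
take E (15 @ 259); take H (24 @ 244); take B (13 @ 122); take C (27 @ 232); take 15/25 of D → 93.00. Capacity used 94/94.
Total value = 950.00

950.00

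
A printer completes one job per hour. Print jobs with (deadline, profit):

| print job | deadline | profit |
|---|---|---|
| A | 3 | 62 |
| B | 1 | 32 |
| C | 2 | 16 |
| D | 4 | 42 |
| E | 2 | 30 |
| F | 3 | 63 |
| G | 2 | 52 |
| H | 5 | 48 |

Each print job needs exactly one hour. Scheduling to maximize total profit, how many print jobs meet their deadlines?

Profit order: F=63 A=62 G=52 H=48 D=42 B=32 E=30 C=16
Assign: F→slot 3, A→slot 2, G→slot 1, H→slot 5, D→slot 4, B skipped, E skipped, C skipped.
Slots: [1:G] [2:A] [3:F] [4:D] [5:H]
5 of 8 scheduled.

5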